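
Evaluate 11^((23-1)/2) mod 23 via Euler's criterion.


p = 23 is prime and the exponent is (p-1)/2 = 11, so by Euler's criterion 11^11 = (11/23) = +1 or -1 mod 23.
Compute by square-and-multiply:
  11 = 8 + 2 + 1 (binary 1011)
  Repeated squaring mod 23: 11^1 = 11, 11^2 = 6, 11^4 = 13, 11^8 = 8
  11^11 = 11^8 * 11^2 * 11^1 = 8 * 6 * 11 mod 23
    8 * 6 = 48 = 2 mod 23
    2 * 11 = 22 = 22 mod 23
  11^11 = 22 mod 23
Result 22 = p - 1 = -1 mod 23: 11 is a quadratic non-residue mod 23. As a residue in [0, p-1] the value is 22.
11^11 mod 23 = 22

22


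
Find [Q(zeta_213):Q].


The degree equals Euler's totient phi(213).
213 = 3 * 71
phi(213) = 140

140


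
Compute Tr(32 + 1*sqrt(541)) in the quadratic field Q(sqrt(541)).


Tr(a + b*sqrt(d)) = (a + b*sqrt(d)) + (a - b*sqrt(d)) = 2a
= 2 * (32)
= 64

64


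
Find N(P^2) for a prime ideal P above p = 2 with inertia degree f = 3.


N(P^a) = p^(a*f)
= 2^(2*3)
= 2^6
= 64

64


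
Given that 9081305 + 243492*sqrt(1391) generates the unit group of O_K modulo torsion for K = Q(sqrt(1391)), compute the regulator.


epsilon = 9081305 + 243492*sqrt(1391)
= 1.8163e+07
R = ln(1.8163e+07)
= 16.7149

16.7149


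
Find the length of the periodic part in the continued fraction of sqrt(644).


Run the CF algorithm for sqrt(644).
a_0 = floor(sqrt(644)) = 25; set m_0=0, q_0=1.
Recurrence: m' = q*a - m,  q' = (d - m'^2)/q,  a' = floor((a_0 + m')/q').
  step 1: m=25, q=19, a=2
  step 2: m=13, q=25, a=1
  step 3: m=12, q=20, a=1
  step 4: m=8, q=29, a=1
  step 5: m=21, q=7, a=6
  step 6: m=21, q=29, a=1
  step 7: m=8, q=20, a=1
  step 8: m=12, q=25, a=1
  step 9: m=13, q=19, a=2
  step 10: m=25, q=1, a=50
a_10 = 2*a_0 = 50, so the period closes here.
sqrt(644) = [25; 2, 1, 1, 1, 6, 1, 1, 1, 2, 50]
Period length = 10

10


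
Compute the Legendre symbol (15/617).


p = 617 is prime, so compute (15/617) with the reciprocity algorithm (Jacobi-symbol steps: pull out 2s via (2/n), flip via reciprocity, reduce):
  reciprocity: (15/617) -> +(617/15)
  reduce: (2/15)
  pull out 2: (2/15) = +1  (since 15 mod 8 = 7)
  (1/15) = 1
Product of signs = 1
(15/617) = 1

1


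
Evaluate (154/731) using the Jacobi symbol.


Compute (154/731) via quadratic reciprocity:
  pull out 2: (2/731) = -1  (since 731 mod 8 = 3)
  reciprocity: (77/731) -> +(731/77)
  reduce: (38/77)
  pull out 2: (2/77) = -1  (since 77 mod 8 = 5)
  reciprocity: (19/77) -> +(77/19)
  reduce: (1/19)
  (1/19) = 1
Product of signs = 1

1


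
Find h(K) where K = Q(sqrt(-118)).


K = Q(sqrt(-118)). d mod 4 = 2, so D = disc(K) = 4d = -472
h(K) equals the number of primitive reduced positive-definite forms (a, b, c) = a*x^2 + b*x*y + c*y^2 with b^2 - 4ac = D,
where reduced means |b| <= a <= c, with b >= 0 whenever |b| = a or a = c, and primitive means gcd(a, b, c) = 1.
Reduced forces 3a^2 <= |D| = 472, so 1 <= a <= 12; b must have the parity of D, and c = (b^2 - D)/(4a) must be an integer >= a.
Enumerate a = 1..12, b in [-a, a]:
  a=1: (1, 0, 118)  [1]
  a=2: (2, 0, 59)  [1]
  a=3..6: none
  a=7: (7, -2, 17), (7, 2, 17)  [2]
  a=8..10: none
  a=11: (11, -10, 13), (11, 10, 13)  [2]
  a=12: none
Total reduced forms: 1 + 1 + 2 + 2 = 6
h = 6

6


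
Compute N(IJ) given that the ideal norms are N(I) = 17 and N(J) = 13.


N(IJ) = N(I) * N(J)
= 17 * 13
= 221

221


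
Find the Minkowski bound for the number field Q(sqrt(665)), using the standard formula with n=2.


d = 665, d mod 4 = 1, so disc(K) = d = 665; |disc(K)| = 665
Real quadratic field, so n = 2, s = r2 = 0, r1 = 2
M = (n!/n^n) * (4/pi)^s * sqrt(|disc(K)|) = (2!/2^2) * (4/pi)^0 * sqrt(665)
= 0.5 * 1.000000 * 25.787594
= 12.8938

12.8938


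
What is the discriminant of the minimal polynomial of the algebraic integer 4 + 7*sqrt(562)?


The element 4 + 7*sqrt(562) has minimal polynomial:
x^2 - 8*x - 27522
Discriminant = (-8)^2 - 4*(-27522)
= 64 + 110088
= 110152

110152


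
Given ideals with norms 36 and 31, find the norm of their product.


N(IJ) = N(I) * N(J)
= 36 * 31
= 1116

1116


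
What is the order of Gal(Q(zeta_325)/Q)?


|Gal(Q(zeta_325)/Q)| = phi(325)
= 240

240


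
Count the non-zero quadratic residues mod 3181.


For prime p, the number of non-zero quadratic residues is (p-1)/2.
= (3181-1)/2
= 1590

1590


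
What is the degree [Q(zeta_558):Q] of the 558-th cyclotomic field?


The degree equals Euler's totient phi(558).
558 = 2 * 3^2 * 31
phi(558) = 180

180


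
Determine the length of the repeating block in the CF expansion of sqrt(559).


Run the CF algorithm for sqrt(559).
a_0 = floor(sqrt(559)) = 23; set m_0=0, q_0=1.
Recurrence: m' = q*a - m,  q' = (d - m'^2)/q,  a' = floor((a_0 + m')/q').
  step 1: m=23, q=30, a=1
  step 2: m=7, q=17, a=1
  step 3: m=10, q=27, a=1
  step 4: m=17, q=10, a=4
  step 5: m=23, q=3, a=15
  step 6: m=22, q=25, a=1
  step 7: m=3, q=22, a=1
  step 8: m=19, q=9, a=4
  step 9: m=17, q=30, a=1
  step 10: m=13, q=13, a=2
  step 11: m=13, q=30, a=1
  step 12: m=17, q=9, a=4
  step 13: m=19, q=22, a=1
  step 14: m=3, q=25, a=1
  step 15: m=22, q=3, a=15
  step 16: m=23, q=10, a=4
  step 17: m=17, q=27, a=1
  step 18: m=10, q=17, a=1
  step 19: m=7, q=30, a=1
  step 20: m=23, q=1, a=46
a_20 = 2*a_0 = 46, so the period closes here.
sqrt(559) = [23; 1, 1, 1, 4, 15, 1, 1, 4, 1, 2, 1, 4, 1, 1, 15, 4, 1, 1, 1, 46]
Period length = 20

20


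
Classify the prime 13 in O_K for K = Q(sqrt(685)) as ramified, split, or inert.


K = Q(sqrt(685)). Since d mod 4 = 1, disc(K) = 685.
Check p | disc: 685 mod 13 = 9.
p does not divide disc. Compute Legendre symbol (d/p):
9^((13-1)/2) mod 13 = 1
(d/p) = 1, so p splits: (p) = P*P' with e=1, f=1, g=2.
Therefore p is split.

split


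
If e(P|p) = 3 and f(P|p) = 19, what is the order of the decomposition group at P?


|D_P| = e * f
= 3 * 19
= 57

57


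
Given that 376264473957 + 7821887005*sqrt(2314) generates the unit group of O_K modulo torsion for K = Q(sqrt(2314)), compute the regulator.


epsilon = 376264473957 + 7821887005*sqrt(2314)
= 7.5253e+11
R = ln(7.5253e+11)
= 27.3467

27.3467


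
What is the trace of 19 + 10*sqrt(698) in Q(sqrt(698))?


Tr(a + b*sqrt(d)) = (a + b*sqrt(d)) + (a - b*sqrt(d)) = 2a
= 2 * (19)
= 38

38


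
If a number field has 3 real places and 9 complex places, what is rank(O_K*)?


By Dirichlet's unit theorem:
rank = r1 + r2 - 1
= 3 + 9 - 1
= 11

11


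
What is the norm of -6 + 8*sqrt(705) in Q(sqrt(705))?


N(a + b*sqrt(d)) = a^2 - d*b^2
= (-6)^2 - (705)*(8)^2
= 36 - 45120
= -45084

-45084


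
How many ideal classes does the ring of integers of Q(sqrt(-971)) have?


K = Q(sqrt(-971)). d mod 4 = 1, so D = disc(K) = d = -971
h(K) equals the number of primitive reduced positive-definite forms (a, b, c) = a*x^2 + b*x*y + c*y^2 with b^2 - 4ac = D,
where reduced means |b| <= a <= c, with b >= 0 whenever |b| = a or a = c, and primitive means gcd(a, b, c) = 1.
Reduced forces 3a^2 <= |D| = 971, so 1 <= a <= 17; b must have the parity of D, and c = (b^2 - D)/(4a) must be an integer >= a.
Enumerate a = 1..17, b in [-a, a]:
  a=1: (1, 1, 243)  [1]
  a=2: none
  a=3: (3, -1, 81), (3, 1, 81)  [2]
  a=4: none
  a=5: (5, -3, 49), (5, 3, 49)  [2]
  a=6: none
  a=7: (7, -3, 35), (7, 3, 35)  [2]
  a=8: none
  a=9: (9, -1, 27), (9, 1, 27)  [2]
  a=10..12: none
  a=13: (13, -11, 21), (13, 11, 21)  [2]
  a=14: none
  a=15: (15, -13, 19), (15, -7, 17), (15, 7, 17), (15, 13, 19)  [4]
  a=16..17: none
Total reduced forms: 1 + 2 + 2 + 2 + 2 + 2 + 4 = 15
h = 15

15


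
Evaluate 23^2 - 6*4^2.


x^2 - d*y^2
= 23^2 - 6*4^2
= 529 - 96
= 433

433


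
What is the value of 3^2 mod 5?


p = 5 is prime and the exponent is (p-1)/2 = 2, so by Euler's criterion 3^2 = (3/5) = +1 or -1 mod 5.
Compute by square-and-multiply:
  2 = 2 (binary 10)
  Repeated squaring mod 5: 3^1 = 3, 3^2 = 4
  3^2 = 4 mod 5
Result 4 = p - 1 = -1 mod 5: 3 is a quadratic non-residue mod 5. As a residue in [0, p-1] the value is 4.
3^2 mod 5 = 4

4


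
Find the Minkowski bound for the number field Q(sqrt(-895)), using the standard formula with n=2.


d = -895, d mod 4 = 1, so disc(K) = d = -895; |disc(K)| = 895
Imaginary quadratic field, so n = 2, s = r2 = 1, r1 = 0
M = (n!/n^n) * (4/pi)^s * sqrt(|disc(K)|) = (2!/2^2) * (4/pi)^1 * sqrt(895)
= 0.5 * 1.273240 * 29.916551
= 19.0455

19.0455


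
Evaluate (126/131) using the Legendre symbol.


p = 131 is prime, so compute (126/131) with the reciprocity algorithm (Jacobi-symbol steps: pull out 2s via (2/n), flip via reciprocity, reduce):
  pull out 2: (2/131) = -1  (since 131 mod 8 = 3)
  reciprocity: (63/131) -> -(131/63)
  reduce: (5/63)
  reciprocity: (5/63) -> +(63/5)
  reduce: (3/5)
  reciprocity: (3/5) -> +(5/3)
  reduce: (2/3)
  pull out 2: (2/3) = -1  (since 3 mod 8 = 3)
  (1/3) = 1
Product of signs = -1
(126/131) = -1

-1


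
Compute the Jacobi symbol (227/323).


Compute (227/323) via quadratic reciprocity:
  reciprocity: (227/323) -> -(323/227)
  reduce: (96/227)
  pull out 2: (2/227) = -1  (since 227 mod 8 = 3)
  pull out 2: (2/227) = -1  (since 227 mod 8 = 3)
  pull out 2: (2/227) = -1  (since 227 mod 8 = 3)
  pull out 2: (2/227) = -1  (since 227 mod 8 = 3)
  pull out 2: (2/227) = -1  (since 227 mod 8 = 3)
  reciprocity: (3/227) -> -(227/3)
  reduce: (2/3)
  pull out 2: (2/3) = -1  (since 3 mod 8 = 3)
  (1/3) = 1
Product of signs = 1

1


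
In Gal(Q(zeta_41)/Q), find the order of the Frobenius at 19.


The Frobenius at p in Gal(Q(zeta_n)/Q) = (Z/nZ)* is the class of p, so its order is ord_41(19), the smallest k >= 1 with 19^k = 1 mod 41.
n = 41 = 41, phi(41) = 40; the order divides phi(n).
Divisors of 40: 1, 2, 4, 5, 8, 10, 20, 40
Repeated squaring mod 41: 19^1 = 19, 19^2 = 33, 19^4 = 23, 19^8 = 37, 19^16 = 16, 19^32 = 10
Test divisors in increasing order:
  k=1: 19^1 = 19 mod 41
  k=2: 19^2 = 33 mod 41
  k=4: 19^4 = 23 mod 41
  k=5: 19^5 = 23 * 19 = 27 mod 41
  k=8: 19^8 = 37 mod 41
  k=10: 19^10 = 37 * 33 = 32 mod 41
  k=20: 19^20 = 16 * 23 = 40 mod 41
  k=40: 19^40 = 10 * 37 = 1 mod 41  <- first divisor giving 1
Order = 40

40


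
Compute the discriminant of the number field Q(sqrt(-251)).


For K = Q(sqrt(d)) with d squarefree: disc(K) = d if d = 1 mod 4, and disc(K) = 4d if d = 2 or 3 mod 4.
Here d = -251, and d mod 4 = 1.
d = 1 mod 4 (O_K = Z[(1+sqrt(d))/2]), so disc(K) = d = -251

-251


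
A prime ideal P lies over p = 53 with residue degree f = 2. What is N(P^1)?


N(P^a) = p^(a*f)
= 53^(1*2)
= 53^2
= 2809

2809


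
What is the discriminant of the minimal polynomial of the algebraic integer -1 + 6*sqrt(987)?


The element -1 + 6*sqrt(987) has minimal polynomial:
x^2 + 2*x - 35531
Discriminant = (2)^2 - 4*(-35531)
= 4 + 142124
= 142128

142128


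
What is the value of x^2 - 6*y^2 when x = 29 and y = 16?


x^2 - d*y^2
= 29^2 - 6*16^2
= 841 - 1536
= -695

-695


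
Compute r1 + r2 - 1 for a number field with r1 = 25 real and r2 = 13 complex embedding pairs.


By Dirichlet's unit theorem:
rank = r1 + r2 - 1
= 25 + 13 - 1
= 37

37


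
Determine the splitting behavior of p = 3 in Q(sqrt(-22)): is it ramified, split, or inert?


K = Q(sqrt(-22)). Since d mod 4 = 2, disc(K) = -88.
Check p | disc: -88 mod 3 = 2.
p does not divide disc. Compute Legendre symbol (d/p):
2^((3-1)/2) mod 3 = -1
(d/p) = -1, so p is inert: (p) stays prime with e=1, f=2, g=1.
Therefore p is inert.

inert


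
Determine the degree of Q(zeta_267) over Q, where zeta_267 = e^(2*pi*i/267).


The degree equals Euler's totient phi(267).
267 = 3 * 89
phi(267) = 176

176


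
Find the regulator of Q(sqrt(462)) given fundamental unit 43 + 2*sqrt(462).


epsilon = 43 + 2*sqrt(462)
= 85.9884
R = ln(85.9884)
= 4.4542

4.4542


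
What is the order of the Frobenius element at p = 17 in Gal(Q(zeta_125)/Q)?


The Frobenius at p in Gal(Q(zeta_n)/Q) = (Z/nZ)* is the class of p, so its order is ord_125(17), the smallest k >= 1 with 17^k = 1 mod 125.
n = 125 = 5^3, phi(125) = 100; the order divides phi(n).
Divisors of 100: 1, 2, 4, 5, 10, 20, 25, 50, 100
Repeated squaring mod 125: 17^1 = 17, 17^2 = 39, 17^4 = 21, 17^8 = 66, 17^16 = 106, 17^32 = 111, 17^64 = 71
Test divisors in increasing order:
  k=1: 17^1 = 17 mod 125
  k=2: 17^2 = 39 mod 125
  k=4: 17^4 = 21 mod 125
  k=5: 17^5 = 21 * 17 = 107 mod 125
  k=10: 17^10 = 66 * 39 = 74 mod 125
  k=20: 17^20 = 106 * 21 = 101 mod 125
  k=25: 17^25 = 106 * 66 * 17 = 57 mod 125
  k=50: 17^50 = 111 * 106 * 39 = 124 mod 125
  k=100: 17^100 = 71 * 111 * 21 = 1 mod 125  <- first divisor giving 1
Order = 100

100


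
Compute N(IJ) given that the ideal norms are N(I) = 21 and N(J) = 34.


N(IJ) = N(I) * N(J)
= 21 * 34
= 714

714


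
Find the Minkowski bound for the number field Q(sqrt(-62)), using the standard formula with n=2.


d = -62, d mod 4 = 2, so disc(K) = 4d = -248; |disc(K)| = 248
Imaginary quadratic field, so n = 2, s = r2 = 1, r1 = 0
M = (n!/n^n) * (4/pi)^s * sqrt(|disc(K)|) = (2!/2^2) * (4/pi)^1 * sqrt(248)
= 0.5 * 1.273240 * 15.748016
= 10.0255

10.0255


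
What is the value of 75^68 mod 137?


p = 137 is prime and the exponent is (p-1)/2 = 68, so by Euler's criterion 75^68 = (75/137) = +1 or -1 mod 137.
Compute by square-and-multiply:
  68 = 64 + 4 (binary 1000100)
  Repeated squaring mod 137: 75^1 = 75, 75^2 = 8, 75^4 = 64, 75^8 = 123, 75^16 = 59, 75^32 = 56, 75^64 = 122
  75^68 = 75^64 * 75^4 = 122 * 64 mod 137
    122 * 64 = 7808 = 136 mod 137
  75^68 = 136 mod 137
Result 136 = p - 1 = -1 mod 137: 75 is a quadratic non-residue mod 137. As a residue in [0, p-1] the value is 136.
75^68 mod 137 = 136

136


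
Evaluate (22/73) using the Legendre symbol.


p = 73 is prime, so compute (22/73) with the reciprocity algorithm (Jacobi-symbol steps: pull out 2s via (2/n), flip via reciprocity, reduce):
  pull out 2: (2/73) = +1  (since 73 mod 8 = 1)
  reciprocity: (11/73) -> +(73/11)
  reduce: (7/11)
  reciprocity: (7/11) -> -(11/7)
  reduce: (4/7)
  pull out 2: (2/7) = +1  (since 7 mod 8 = 7)
  pull out 2: (2/7) = +1  (since 7 mod 8 = 7)
  (1/7) = 1
Product of signs = -1
(22/73) = -1

-1


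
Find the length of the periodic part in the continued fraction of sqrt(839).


Run the CF algorithm for sqrt(839).
a_0 = floor(sqrt(839)) = 28; set m_0=0, q_0=1.
Recurrence: m' = q*a - m,  q' = (d - m'^2)/q,  a' = floor((a_0 + m')/q').
  step 1: m=28, q=55, a=1
  step 2: m=27, q=2, a=27
  step 3: m=27, q=55, a=1
  step 4: m=28, q=1, a=56
a_4 = 2*a_0 = 56, so the period closes here.
sqrt(839) = [28; 1, 27, 1, 56]
Period length = 4

4


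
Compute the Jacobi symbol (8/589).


Compute (8/589) via quadratic reciprocity:
  pull out 2: (2/589) = -1  (since 589 mod 8 = 5)
  pull out 2: (2/589) = -1  (since 589 mod 8 = 5)
  pull out 2: (2/589) = -1  (since 589 mod 8 = 5)
  (1/589) = 1
Product of signs = -1

-1


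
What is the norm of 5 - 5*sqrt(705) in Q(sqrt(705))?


N(a + b*sqrt(d)) = a^2 - d*b^2
= (5)^2 - (705)*(-5)^2
= 25 - 17625
= -17600

-17600


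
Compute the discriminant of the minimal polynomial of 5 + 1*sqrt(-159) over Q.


The element 5 + 1*sqrt(-159) has minimal polynomial:
x^2 - 10*x + 184
Discriminant = (-10)^2 - 4*(184)
= 100 - 736
= -636

-636


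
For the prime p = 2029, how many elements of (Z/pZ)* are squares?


For prime p, the number of non-zero quadratic residues is (p-1)/2.
= (2029-1)/2
= 1014

1014


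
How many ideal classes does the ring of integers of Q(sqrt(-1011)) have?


K = Q(sqrt(-1011)). d mod 4 = 1, so D = disc(K) = d = -1011
h(K) equals the number of primitive reduced positive-definite forms (a, b, c) = a*x^2 + b*x*y + c*y^2 with b^2 - 4ac = D,
where reduced means |b| <= a <= c, with b >= 0 whenever |b| = a or a = c, and primitive means gcd(a, b, c) = 1.
Reduced forces 3a^2 <= |D| = 1011, so 1 <= a <= 18; b must have the parity of D, and c = (b^2 - D)/(4a) must be an integer >= a.
Enumerate a = 1..18, b in [-a, a]:
  a=1: (1, 1, 253)  [1]
  a=2: none
  a=3: (3, 3, 85)  [1]
  a=4: none
  a=5: (5, -3, 51), (5, 3, 51)  [2]
  a=6: none
  a=7: (7, -5, 37), (7, 5, 37)  [2]
  a=8..10: none
  a=11: (11, -1, 23), (11, 1, 23)  [2]
  a=12: none
  a=13: (13, -9, 21), (13, 9, 21)  [2]
  a=14: none
  a=15: (15, -3, 17), (15, 3, 17)  [2]
  a=16..18: none
Total reduced forms: 1 + 1 + 2 + 2 + 2 + 2 + 2 = 12
h = 12

12


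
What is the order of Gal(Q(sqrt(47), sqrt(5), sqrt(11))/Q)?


The 3 square roots of distinct primes are multiplicatively independent over Q,
so [K:Q] = 2^3 and Gal(K/Q) is isomorphic to (Z/2Z)^3.
|Gal| = 2^3 = 8

8


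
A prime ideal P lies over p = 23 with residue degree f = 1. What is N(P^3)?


N(P^a) = p^(a*f)
= 23^(3*1)
= 23^3
= 12167

12167


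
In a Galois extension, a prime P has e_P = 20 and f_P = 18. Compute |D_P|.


|D_P| = e * f
= 20 * 18
= 360

360


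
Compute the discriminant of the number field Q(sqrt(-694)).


For K = Q(sqrt(d)) with d squarefree: disc(K) = d if d = 1 mod 4, and disc(K) = 4d if d = 2 or 3 mod 4.
Here d = -694, and d mod 4 = 2.
d = 2 mod 4, not 1 (O_K = Z[sqrt(d)]), so disc(K) = 4d = 4 * (-694) = -2776

-2776


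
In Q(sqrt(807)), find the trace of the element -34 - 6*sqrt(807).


Tr(a + b*sqrt(d)) = (a + b*sqrt(d)) + (a - b*sqrt(d)) = 2a
= 2 * (-34)
= -68

-68


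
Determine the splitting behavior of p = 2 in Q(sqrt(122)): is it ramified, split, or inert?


K = Q(sqrt(122)). Since d mod 4 = 2, disc(K) = 488.
Check p | disc: 488 mod 2 = 0.
p divides disc, so p ramifies: (p) = P^2 with e=2, f=1, g=1.
Therefore p is ramified.

ramified


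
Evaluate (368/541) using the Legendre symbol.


p = 541 is prime, so compute (368/541) with the reciprocity algorithm (Jacobi-symbol steps: pull out 2s via (2/n), flip via reciprocity, reduce):
  pull out 2: (2/541) = -1  (since 541 mod 8 = 5)
  pull out 2: (2/541) = -1  (since 541 mod 8 = 5)
  pull out 2: (2/541) = -1  (since 541 mod 8 = 5)
  pull out 2: (2/541) = -1  (since 541 mod 8 = 5)
  reciprocity: (23/541) -> +(541/23)
  reduce: (12/23)
  pull out 2: (2/23) = +1  (since 23 mod 8 = 7)
  pull out 2: (2/23) = +1  (since 23 mod 8 = 7)
  reciprocity: (3/23) -> -(23/3)
  reduce: (2/3)
  pull out 2: (2/3) = -1  (since 3 mod 8 = 3)
  (1/3) = 1
Product of signs = 1
(368/541) = 1

1


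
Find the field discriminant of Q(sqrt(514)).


For K = Q(sqrt(d)) with d squarefree: disc(K) = d if d = 1 mod 4, and disc(K) = 4d if d = 2 or 3 mod 4.
Here d = 514, and d mod 4 = 2.
d = 2 mod 4, not 1 (O_K = Z[sqrt(d)]), so disc(K) = 4d = 4 * (514) = 2056

2056


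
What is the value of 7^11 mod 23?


p = 23 is prime and the exponent is (p-1)/2 = 11, so by Euler's criterion 7^11 = (7/23) = +1 or -1 mod 23.
Compute by square-and-multiply:
  11 = 8 + 2 + 1 (binary 1011)
  Repeated squaring mod 23: 7^1 = 7, 7^2 = 3, 7^4 = 9, 7^8 = 12
  7^11 = 7^8 * 7^2 * 7^1 = 12 * 3 * 7 mod 23
    12 * 3 = 36 = 13 mod 23
    13 * 7 = 91 = 22 mod 23
  7^11 = 22 mod 23
Result 22 = p - 1 = -1 mod 23: 7 is a quadratic non-residue mod 23. As a residue in [0, p-1] the value is 22.
7^11 mod 23 = 22

22


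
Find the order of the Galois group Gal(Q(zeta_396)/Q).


|Gal(Q(zeta_396)/Q)| = phi(396)
= 120

120


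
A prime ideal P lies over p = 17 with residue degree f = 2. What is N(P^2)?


N(P^a) = p^(a*f)
= 17^(2*2)
= 17^4
= 83521

83521


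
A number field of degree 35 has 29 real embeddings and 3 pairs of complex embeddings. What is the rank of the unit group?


By Dirichlet's unit theorem:
rank = r1 + r2 - 1
= 29 + 3 - 1
= 31

31


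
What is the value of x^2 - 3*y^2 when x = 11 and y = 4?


x^2 - d*y^2
= 11^2 - 3*4^2
= 121 - 48
= 73

73


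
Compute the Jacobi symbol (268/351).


Compute (268/351) via quadratic reciprocity:
  pull out 2: (2/351) = +1  (since 351 mod 8 = 7)
  pull out 2: (2/351) = +1  (since 351 mod 8 = 7)
  reciprocity: (67/351) -> -(351/67)
  reduce: (16/67)
  pull out 2: (2/67) = -1  (since 67 mod 8 = 3)
  pull out 2: (2/67) = -1  (since 67 mod 8 = 3)
  pull out 2: (2/67) = -1  (since 67 mod 8 = 3)
  pull out 2: (2/67) = -1  (since 67 mod 8 = 3)
  (1/67) = 1
Product of signs = -1

-1


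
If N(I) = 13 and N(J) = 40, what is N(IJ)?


N(IJ) = N(I) * N(J)
= 13 * 40
= 520

520


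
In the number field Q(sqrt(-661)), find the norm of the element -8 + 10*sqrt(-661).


N(a + b*sqrt(d)) = a^2 - d*b^2
= (-8)^2 - (-661)*(10)^2
= 64 + 66100
= 66164

66164


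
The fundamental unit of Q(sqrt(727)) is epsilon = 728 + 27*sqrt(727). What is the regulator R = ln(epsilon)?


epsilon = 728 + 27*sqrt(727)
= 1455.9993
R = ln(1455.9993)
= 7.2834

7.2834


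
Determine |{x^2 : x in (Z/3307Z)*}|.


For prime p, the number of non-zero quadratic residues is (p-1)/2.
= (3307-1)/2
= 1653

1653


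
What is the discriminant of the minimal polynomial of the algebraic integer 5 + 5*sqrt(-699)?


The element 5 + 5*sqrt(-699) has minimal polynomial:
x^2 - 10*x + 17500
Discriminant = (-10)^2 - 4*(17500)
= 100 - 70000
= -69900

-69900


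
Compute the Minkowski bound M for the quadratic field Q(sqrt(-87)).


d = -87, d mod 4 = 1, so disc(K) = d = -87; |disc(K)| = 87
Imaginary quadratic field, so n = 2, s = r2 = 1, r1 = 0
M = (n!/n^n) * (4/pi)^s * sqrt(|disc(K)|) = (2!/2^2) * (4/pi)^1 * sqrt(87)
= 0.5 * 1.273240 * 9.327379
= 5.9380

5.9380


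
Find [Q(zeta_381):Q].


The degree equals Euler's totient phi(381).
381 = 3 * 127
phi(381) = 252

252


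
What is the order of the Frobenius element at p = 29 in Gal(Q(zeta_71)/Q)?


The Frobenius at p in Gal(Q(zeta_n)/Q) = (Z/nZ)* is the class of p, so its order is ord_71(29), the smallest k >= 1 with 29^k = 1 mod 71.
n = 71 = 71, phi(71) = 70; the order divides phi(n).
Divisors of 70: 1, 2, 5, 7, 10, 14, 35, 70
Repeated squaring mod 71: 29^1 = 29, 29^2 = 60, 29^4 = 50, 29^8 = 15, 29^16 = 12, 29^32 = 2, 29^64 = 4
Test divisors in increasing order:
  k=1: 29^1 = 29 mod 71
  k=2: 29^2 = 60 mod 71
  k=5: 29^5 = 50 * 29 = 30 mod 71
  k=7: 29^7 = 50 * 60 * 29 = 25 mod 71
  k=10: 29^10 = 15 * 60 = 48 mod 71
  k=14: 29^14 = 15 * 50 * 60 = 57 mod 71
  k=35: 29^35 = 2 * 60 * 29 = 1 mod 71  <- first divisor giving 1
Order = 35

35


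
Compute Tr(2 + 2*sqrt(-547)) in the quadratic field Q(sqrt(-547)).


Tr(a + b*sqrt(d)) = (a + b*sqrt(d)) + (a - b*sqrt(d)) = 2a
= 2 * (2)
= 4

4


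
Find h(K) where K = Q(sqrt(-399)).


K = Q(sqrt(-399)). d mod 4 = 1, so D = disc(K) = d = -399
h(K) equals the number of primitive reduced positive-definite forms (a, b, c) = a*x^2 + b*x*y + c*y^2 with b^2 - 4ac = D,
where reduced means |b| <= a <= c, with b >= 0 whenever |b| = a or a = c, and primitive means gcd(a, b, c) = 1.
Reduced forces 3a^2 <= |D| = 399, so 1 <= a <= 11; b must have the parity of D, and c = (b^2 - D)/(4a) must be an integer >= a.
Enumerate a = 1..11, b in [-a, a]:
  a=1: (1, 1, 100)  [1]
  a=2: (2, -1, 50), (2, 1, 50)  [2]
  a=3: (3, 3, 34)  [1]
  a=4: (4, -1, 25), (4, 1, 25)  [2]
  a=5: (5, -1, 20), (5, 1, 20)  [2]
  a=6: (6, -3, 17), (6, 3, 17)  [2]
  a=7: (7, 7, 16)  [1]
  a=8: (8, -7, 14), (8, 7, 14)  [2]
  a=9: none
  a=10: (10, -9, 12), (10, 1, 10), (10, 9, 12)  [3]
  a=11: none
Total reduced forms: 1 + 2 + 1 + 2 + 2 + 2 + 1 + 2 + 3 = 16
h = 16

16


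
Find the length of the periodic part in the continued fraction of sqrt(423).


Run the CF algorithm for sqrt(423).
a_0 = floor(sqrt(423)) = 20; set m_0=0, q_0=1.
Recurrence: m' = q*a - m,  q' = (d - m'^2)/q,  a' = floor((a_0 + m')/q').
  step 1: m=20, q=23, a=1
  step 2: m=3, q=18, a=1
  step 3: m=15, q=11, a=3
  step 4: m=18, q=9, a=4
  step 5: m=18, q=11, a=3
  step 6: m=15, q=18, a=1
  step 7: m=3, q=23, a=1
  step 8: m=20, q=1, a=40
a_8 = 2*a_0 = 40, so the period closes here.
sqrt(423) = [20; 1, 1, 3, 4, 3, 1, 1, 40]
Period length = 8

8


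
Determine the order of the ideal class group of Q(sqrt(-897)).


K = Q(sqrt(-897)). d mod 4 = 3, so D = disc(K) = 4d = -3588
h(K) equals the number of primitive reduced positive-definite forms (a, b, c) = a*x^2 + b*x*y + c*y^2 with b^2 - 4ac = D,
where reduced means |b| <= a <= c, with b >= 0 whenever |b| = a or a = c, and primitive means gcd(a, b, c) = 1.
Reduced forces 3a^2 <= |D| = 3588, so 1 <= a <= 34; b must have the parity of D, and c = (b^2 - D)/(4a) must be an integer >= a.
Enumerate a = 1..34, b in [-a, a]:
  a=1: (1, 0, 897)  [1]
  a=2: (2, 2, 449)  [1]
  a=3: (3, 0, 299)  [1]
  a=4..5: none
  a=6: (6, 6, 151)  [1]
  a=7..10: none
  a=11: (11, -8, 83), (11, 8, 83)  [2]
  a=12: none
  a=13: (13, 0, 69)  [1]
  a=14..16: none
  a=17: (17, -4, 53), (17, 4, 53)  [2]
  a=18..21: none
  a=22: (22, -14, 43), (22, 14, 43)  [2]
  a=23: (23, 0, 39)  [1]
  a=24..25: none
  a=26: (26, 26, 41)  [1]
  a=27..30: none
  a=31: (31, 16, 31)  [1]
  a=32: none
  a=33: (33, -30, 34), (33, 30, 34)  [2]
  a=34: none
Total reduced forms: 1 + 1 + 1 + 1 + 2 + 1 + 2 + 2 + 1 + 1 + 1 + 2 = 16
h = 16

16


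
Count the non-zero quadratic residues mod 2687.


For prime p, the number of non-zero quadratic residues is (p-1)/2.
= (2687-1)/2
= 1343

1343


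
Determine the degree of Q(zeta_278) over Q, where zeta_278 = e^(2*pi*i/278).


The degree equals Euler's totient phi(278).
278 = 2 * 139
phi(278) = 138

138


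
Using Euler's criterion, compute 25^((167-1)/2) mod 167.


p = 167 is prime and the exponent is (p-1)/2 = 83, so by Euler's criterion 25^83 = (25/167) = +1 or -1 mod 167.
Compute by square-and-multiply:
  83 = 64 + 16 + 2 + 1 (binary 1010011)
  Repeated squaring mod 167: 25^1 = 25, 25^2 = 124, 25^4 = 12, 25^8 = 144, 25^16 = 28, 25^32 = 116, 25^64 = 96
  25^83 = 25^64 * 25^16 * 25^2 * 25^1 = 96 * 28 * 124 * 25 mod 167
    96 * 28 = 2688 = 16 mod 167
    16 * 124 = 1984 = 147 mod 167
    147 * 25 = 3675 = 1 mod 167
  25^83 = 1 mod 167
Result 1: 25 is a quadratic residue mod 167.
25^83 mod 167 = 1

1


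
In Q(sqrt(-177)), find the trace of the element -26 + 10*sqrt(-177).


Tr(a + b*sqrt(d)) = (a + b*sqrt(d)) + (a - b*sqrt(d)) = 2a
= 2 * (-26)
= -52

-52


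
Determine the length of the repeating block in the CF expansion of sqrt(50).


Run the CF algorithm for sqrt(50).
a_0 = floor(sqrt(50)) = 7; set m_0=0, q_0=1.
Recurrence: m' = q*a - m,  q' = (d - m'^2)/q,  a' = floor((a_0 + m')/q').
  step 1: m=7, q=1, a=14
a_1 = 2*a_0 = 14, so the period closes here.
sqrt(50) = [7; 14]
Period length = 1

1


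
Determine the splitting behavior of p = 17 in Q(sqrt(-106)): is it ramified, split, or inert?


K = Q(sqrt(-106)). Since d mod 4 = 2, disc(K) = -424.
Check p | disc: -424 mod 17 = 1.
p does not divide disc. Compute Legendre symbol (d/p):
13^((17-1)/2) mod 17 = 1
(d/p) = 1, so p splits: (p) = P*P' with e=1, f=1, g=2.
Therefore p is split.

split


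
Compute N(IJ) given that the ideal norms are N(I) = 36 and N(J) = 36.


N(IJ) = N(I) * N(J)
= 36 * 36
= 1296

1296


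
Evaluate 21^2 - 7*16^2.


x^2 - d*y^2
= 21^2 - 7*16^2
= 441 - 1792
= -1351

-1351


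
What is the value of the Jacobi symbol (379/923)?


Compute (379/923) via quadratic reciprocity:
  reciprocity: (379/923) -> -(923/379)
  reduce: (165/379)
  reciprocity: (165/379) -> +(379/165)
  reduce: (49/165)
  reciprocity: (49/165) -> +(165/49)
  reduce: (18/49)
  pull out 2: (2/49) = +1  (since 49 mod 8 = 1)
  reciprocity: (9/49) -> +(49/9)
  reduce: (4/9)
  pull out 2: (2/9) = +1  (since 9 mod 8 = 1)
  pull out 2: (2/9) = +1  (since 9 mod 8 = 1)
  (1/9) = 1
Product of signs = -1

-1


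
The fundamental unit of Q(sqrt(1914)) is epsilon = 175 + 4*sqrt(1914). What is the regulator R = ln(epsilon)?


epsilon = 175 + 4*sqrt(1914)
= 349.9971
R = ln(349.9971)
= 5.8579

5.8579


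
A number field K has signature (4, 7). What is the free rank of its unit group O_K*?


By Dirichlet's unit theorem:
rank = r1 + r2 - 1
= 4 + 7 - 1
= 10

10


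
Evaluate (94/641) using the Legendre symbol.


p = 641 is prime, so compute (94/641) with the reciprocity algorithm (Jacobi-symbol steps: pull out 2s via (2/n), flip via reciprocity, reduce):
  pull out 2: (2/641) = +1  (since 641 mod 8 = 1)
  reciprocity: (47/641) -> +(641/47)
  reduce: (30/47)
  pull out 2: (2/47) = +1  (since 47 mod 8 = 7)
  reciprocity: (15/47) -> -(47/15)
  reduce: (2/15)
  pull out 2: (2/15) = +1  (since 15 mod 8 = 7)
  (1/15) = 1
Product of signs = -1
(94/641) = -1

-1


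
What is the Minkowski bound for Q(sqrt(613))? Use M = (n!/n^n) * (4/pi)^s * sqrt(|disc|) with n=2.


d = 613, d mod 4 = 1, so disc(K) = d = 613; |disc(K)| = 613
Real quadratic field, so n = 2, s = r2 = 0, r1 = 2
M = (n!/n^n) * (4/pi)^s * sqrt(|disc(K)|) = (2!/2^2) * (4/pi)^0 * sqrt(613)
= 0.5 * 1.000000 * 24.758837
= 12.3794

12.3794


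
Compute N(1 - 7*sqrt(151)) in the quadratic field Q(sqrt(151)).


N(a + b*sqrt(d)) = a^2 - d*b^2
= (1)^2 - (151)*(-7)^2
= 1 - 7399
= -7398

-7398


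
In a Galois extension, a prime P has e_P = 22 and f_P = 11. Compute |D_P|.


|D_P| = e * f
= 22 * 11
= 242

242


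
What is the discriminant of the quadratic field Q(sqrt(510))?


For K = Q(sqrt(d)) with d squarefree: disc(K) = d if d = 1 mod 4, and disc(K) = 4d if d = 2 or 3 mod 4.
Here d = 510, and d mod 4 = 2.
d = 2 mod 4, not 1 (O_K = Z[sqrt(d)]), so disc(K) = 4d = 4 * (510) = 2040

2040


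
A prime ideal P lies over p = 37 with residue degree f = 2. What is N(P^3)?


N(P^a) = p^(a*f)
= 37^(3*2)
= 37^6
= 2565726409

2565726409


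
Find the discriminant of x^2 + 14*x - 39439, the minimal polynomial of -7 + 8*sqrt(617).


The element -7 + 8*sqrt(617) has minimal polynomial:
x^2 + 14*x - 39439
Discriminant = (14)^2 - 4*(-39439)
= 196 + 157756
= 157952

157952


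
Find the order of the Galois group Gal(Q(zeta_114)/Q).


|Gal(Q(zeta_114)/Q)| = phi(114)
= 36

36


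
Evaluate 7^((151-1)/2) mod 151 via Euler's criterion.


p = 151 is prime and the exponent is (p-1)/2 = 75, so by Euler's criterion 7^75 = (7/151) = +1 or -1 mod 151.
Compute by square-and-multiply:
  75 = 64 + 8 + 2 + 1 (binary 1001011)
  Repeated squaring mod 151: 7^1 = 7, 7^2 = 49, 7^4 = 136, 7^8 = 74, 7^16 = 40, 7^32 = 90, 7^64 = 97
  7^75 = 7^64 * 7^8 * 7^2 * 7^1 = 97 * 74 * 49 * 7 mod 151
    97 * 74 = 7178 = 81 mod 151
    81 * 49 = 3969 = 43 mod 151
    43 * 7 = 301 = 150 mod 151
  7^75 = 150 mod 151
Result 150 = p - 1 = -1 mod 151: 7 is a quadratic non-residue mod 151. As a residue in [0, p-1] the value is 150.
7^75 mod 151 = 150

150


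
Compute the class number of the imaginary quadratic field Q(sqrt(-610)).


K = Q(sqrt(-610)). d mod 4 = 2, so D = disc(K) = 4d = -2440
h(K) equals the number of primitive reduced positive-definite forms (a, b, c) = a*x^2 + b*x*y + c*y^2 with b^2 - 4ac = D,
where reduced means |b| <= a <= c, with b >= 0 whenever |b| = a or a = c, and primitive means gcd(a, b, c) = 1.
Reduced forces 3a^2 <= |D| = 2440, so 1 <= a <= 28; b must have the parity of D, and c = (b^2 - D)/(4a) must be an integer >= a.
Enumerate a = 1..28, b in [-a, a]:
  a=1: (1, 0, 610)  [1]
  a=2: (2, 0, 305)  [1]
  a=3..4: none
  a=5: (5, 0, 122)  [1]
  a=6..9: none
  a=10: (10, 0, 61)  [1]
  a=11..12: none
  a=13: (13, -2, 47), (13, 2, 47)  [2]
  a=14..16: none
  a=17: (17, -12, 38), (17, 12, 38)  [2]
  a=18: none
  a=19: (19, -12, 34), (19, 12, 34)  [2]
  a=20..25: none
  a=26: (26, -24, 29), (26, 24, 29)  [2]
  a=27..28: none
Total reduced forms: 1 + 1 + 1 + 1 + 2 + 2 + 2 + 2 = 12
h = 12

12


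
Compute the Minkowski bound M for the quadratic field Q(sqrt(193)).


d = 193, d mod 4 = 1, so disc(K) = d = 193; |disc(K)| = 193
Real quadratic field, so n = 2, s = r2 = 0, r1 = 2
M = (n!/n^n) * (4/pi)^s * sqrt(|disc(K)|) = (2!/2^2) * (4/pi)^0 * sqrt(193)
= 0.5 * 1.000000 * 13.892444
= 6.9462

6.9462


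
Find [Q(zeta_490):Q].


The degree equals Euler's totient phi(490).
490 = 2 * 5 * 7^2
phi(490) = 168

168


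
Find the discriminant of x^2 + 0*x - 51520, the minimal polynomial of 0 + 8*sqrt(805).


The element 0 + 8*sqrt(805) has minimal polynomial:
x^2 + 0*x - 51520
Discriminant = (0)^2 - 4*(-51520)
= 0 + 206080
= 206080

206080


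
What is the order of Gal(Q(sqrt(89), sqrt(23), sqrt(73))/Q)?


The 3 square roots of distinct primes are multiplicatively independent over Q,
so [K:Q] = 2^3 and Gal(K/Q) is isomorphic to (Z/2Z)^3.
|Gal| = 2^3 = 8

8


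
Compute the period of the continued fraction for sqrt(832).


Run the CF algorithm for sqrt(832).
a_0 = floor(sqrt(832)) = 28; set m_0=0, q_0=1.
Recurrence: m' = q*a - m,  q' = (d - m'^2)/q,  a' = floor((a_0 + m')/q').
  step 1: m=28, q=48, a=1
  step 2: m=20, q=9, a=5
  step 3: m=25, q=23, a=2
  step 4: m=21, q=17, a=2
  step 5: m=13, q=39, a=1
  step 6: m=26, q=4, a=13
  step 7: m=26, q=39, a=1
  step 8: m=13, q=17, a=2
  step 9: m=21, q=23, a=2
  step 10: m=25, q=9, a=5
  step 11: m=20, q=48, a=1
  step 12: m=28, q=1, a=56
a_12 = 2*a_0 = 56, so the period closes here.
sqrt(832) = [28; 1, 5, 2, 2, 1, 13, 1, 2, 2, 5, 1, 56]
Period length = 12

12


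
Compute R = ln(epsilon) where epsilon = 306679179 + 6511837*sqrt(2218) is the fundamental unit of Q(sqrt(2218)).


epsilon = 306679179 + 6511837*sqrt(2218)
= 6.1336e+08
R = ln(6.1336e+08)
= 20.2345

20.2345


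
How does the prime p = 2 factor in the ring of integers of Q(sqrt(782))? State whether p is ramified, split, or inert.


K = Q(sqrt(782)). Since d mod 4 = 2, disc(K) = 3128.
Check p | disc: 3128 mod 2 = 0.
p divides disc, so p ramifies: (p) = P^2 with e=2, f=1, g=1.
Therefore p is ramified.

ramified


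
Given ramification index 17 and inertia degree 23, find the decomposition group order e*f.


|D_P| = e * f
= 17 * 23
= 391

391


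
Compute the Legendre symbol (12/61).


p = 61 is prime, so compute (12/61) with the reciprocity algorithm (Jacobi-symbol steps: pull out 2s via (2/n), flip via reciprocity, reduce):
  pull out 2: (2/61) = -1  (since 61 mod 8 = 5)
  pull out 2: (2/61) = -1  (since 61 mod 8 = 5)
  reciprocity: (3/61) -> +(61/3)
  reduce: (1/3)
  (1/3) = 1
Product of signs = 1
(12/61) = 1

1


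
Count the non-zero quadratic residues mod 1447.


For prime p, the number of non-zero quadratic residues is (p-1)/2.
= (1447-1)/2
= 723

723


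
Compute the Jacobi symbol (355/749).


Compute (355/749) via quadratic reciprocity:
  reciprocity: (355/749) -> +(749/355)
  reduce: (39/355)
  reciprocity: (39/355) -> -(355/39)
  reduce: (4/39)
  pull out 2: (2/39) = +1  (since 39 mod 8 = 7)
  pull out 2: (2/39) = +1  (since 39 mod 8 = 7)
  (1/39) = 1
Product of signs = -1

-1


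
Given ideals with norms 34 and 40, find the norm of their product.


N(IJ) = N(I) * N(J)
= 34 * 40
= 1360

1360


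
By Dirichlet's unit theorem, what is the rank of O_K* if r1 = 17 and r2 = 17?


By Dirichlet's unit theorem:
rank = r1 + r2 - 1
= 17 + 17 - 1
= 33

33


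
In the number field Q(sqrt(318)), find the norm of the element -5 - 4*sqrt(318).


N(a + b*sqrt(d)) = a^2 - d*b^2
= (-5)^2 - (318)*(-4)^2
= 25 - 5088
= -5063

-5063


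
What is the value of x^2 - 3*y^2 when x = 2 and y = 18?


x^2 - d*y^2
= 2^2 - 3*18^2
= 4 - 972
= -968

-968


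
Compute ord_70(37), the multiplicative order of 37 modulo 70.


We want ord_70(37), the smallest k >= 1 with 37^k = 1 mod 70.
n = 70 = 2 * 5 * 7, phi(70) = 24; the order divides phi(n).
Divisors of 24: 1, 2, 3, 4, 6, 8, 12, 24
Repeated squaring mod 70: 37^1 = 37, 37^2 = 39, 37^4 = 51, 37^8 = 11, 37^16 = 51
Test divisors in increasing order:
  k=1: 37^1 = 37 mod 70
  k=2: 37^2 = 39 mod 70
  k=3: 37^3 = 39 * 37 = 43 mod 70
  k=4: 37^4 = 51 mod 70
  k=6: 37^6 = 51 * 39 = 29 mod 70
  k=8: 37^8 = 11 mod 70
  k=12: 37^12 = 11 * 51 = 1 mod 70  <- first divisor giving 1
Order = 12

12


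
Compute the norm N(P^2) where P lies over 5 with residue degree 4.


N(P^a) = p^(a*f)
= 5^(2*4)
= 5^8
= 390625

390625


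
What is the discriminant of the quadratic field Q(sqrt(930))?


For K = Q(sqrt(d)) with d squarefree: disc(K) = d if d = 1 mod 4, and disc(K) = 4d if d = 2 or 3 mod 4.
Here d = 930, and d mod 4 = 2.
d = 2 mod 4, not 1 (O_K = Z[sqrt(d)]), so disc(K) = 4d = 4 * (930) = 3720

3720


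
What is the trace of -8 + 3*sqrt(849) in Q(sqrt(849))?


Tr(a + b*sqrt(d)) = (a + b*sqrt(d)) + (a - b*sqrt(d)) = 2a
= 2 * (-8)
= -16

-16


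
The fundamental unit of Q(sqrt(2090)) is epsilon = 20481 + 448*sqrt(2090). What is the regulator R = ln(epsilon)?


epsilon = 20481 + 448*sqrt(2090)
= 40962.0000
R = ln(40962.0000)
= 10.6204

10.6204


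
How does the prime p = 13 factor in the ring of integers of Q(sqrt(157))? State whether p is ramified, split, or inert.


K = Q(sqrt(157)). Since d mod 4 = 1, disc(K) = 157.
Check p | disc: 157 mod 13 = 1.
p does not divide disc. Compute Legendre symbol (d/p):
1^((13-1)/2) mod 13 = 1
(d/p) = 1, so p splits: (p) = P*P' with e=1, f=1, g=2.
Therefore p is split.

split


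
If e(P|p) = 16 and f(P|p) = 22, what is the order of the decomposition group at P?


|D_P| = e * f
= 16 * 22
= 352

352


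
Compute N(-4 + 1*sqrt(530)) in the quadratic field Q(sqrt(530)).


N(a + b*sqrt(d)) = a^2 - d*b^2
= (-4)^2 - (530)*(1)^2
= 16 - 530
= -514

-514


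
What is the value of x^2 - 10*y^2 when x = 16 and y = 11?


x^2 - d*y^2
= 16^2 - 10*11^2
= 256 - 1210
= -954

-954


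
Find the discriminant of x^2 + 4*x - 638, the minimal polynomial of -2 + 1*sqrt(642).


The element -2 + 1*sqrt(642) has minimal polynomial:
x^2 + 4*x - 638
Discriminant = (4)^2 - 4*(-638)
= 16 + 2552
= 2568

2568


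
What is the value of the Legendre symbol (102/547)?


p = 547 is prime, so compute (102/547) with the reciprocity algorithm (Jacobi-symbol steps: pull out 2s via (2/n), flip via reciprocity, reduce):
  pull out 2: (2/547) = -1  (since 547 mod 8 = 3)
  reciprocity: (51/547) -> -(547/51)
  reduce: (37/51)
  reciprocity: (37/51) -> +(51/37)
  reduce: (14/37)
  pull out 2: (2/37) = -1  (since 37 mod 8 = 5)
  reciprocity: (7/37) -> +(37/7)
  reduce: (2/7)
  pull out 2: (2/7) = +1  (since 7 mod 8 = 7)
  (1/7) = 1
Product of signs = -1
(102/547) = -1

-1


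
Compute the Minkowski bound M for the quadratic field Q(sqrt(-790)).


d = -790, d mod 4 = 2, so disc(K) = 4d = -3160; |disc(K)| = 3160
Imaginary quadratic field, so n = 2, s = r2 = 1, r1 = 0
M = (n!/n^n) * (4/pi)^s * sqrt(|disc(K)|) = (2!/2^2) * (4/pi)^1 * sqrt(3160)
= 0.5 * 1.273240 * 56.213877
= 35.7869

35.7869


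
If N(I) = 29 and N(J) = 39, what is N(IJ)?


N(IJ) = N(I) * N(J)
= 29 * 39
= 1131

1131


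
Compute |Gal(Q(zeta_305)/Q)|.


|Gal(Q(zeta_305)/Q)| = phi(305)
= 240

240


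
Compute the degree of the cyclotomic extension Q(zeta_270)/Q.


The degree equals Euler's totient phi(270).
270 = 2 * 3^3 * 5
phi(270) = 72

72


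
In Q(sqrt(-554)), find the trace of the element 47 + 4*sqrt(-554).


Tr(a + b*sqrt(d)) = (a + b*sqrt(d)) + (a - b*sqrt(d)) = 2a
= 2 * (47)
= 94

94


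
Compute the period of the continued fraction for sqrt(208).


Run the CF algorithm for sqrt(208).
a_0 = floor(sqrt(208)) = 14; set m_0=0, q_0=1.
Recurrence: m' = q*a - m,  q' = (d - m'^2)/q,  a' = floor((a_0 + m')/q').
  step 1: m=14, q=12, a=2
  step 2: m=10, q=9, a=2
  step 3: m=8, q=16, a=1
  step 4: m=8, q=9, a=2
  step 5: m=10, q=12, a=2
  step 6: m=14, q=1, a=28
a_6 = 2*a_0 = 28, so the period closes here.
sqrt(208) = [14; 2, 2, 1, 2, 2, 28]
Period length = 6

6


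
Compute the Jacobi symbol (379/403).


Compute (379/403) via quadratic reciprocity:
  reciprocity: (379/403) -> -(403/379)
  reduce: (24/379)
  pull out 2: (2/379) = -1  (since 379 mod 8 = 3)
  pull out 2: (2/379) = -1  (since 379 mod 8 = 3)
  pull out 2: (2/379) = -1  (since 379 mod 8 = 3)
  reciprocity: (3/379) -> -(379/3)
  reduce: (1/3)
  (1/3) = 1
Product of signs = -1

-1


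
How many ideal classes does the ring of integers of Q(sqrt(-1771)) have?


K = Q(sqrt(-1771)). d mod 4 = 1, so D = disc(K) = d = -1771
h(K) equals the number of primitive reduced positive-definite forms (a, b, c) = a*x^2 + b*x*y + c*y^2 with b^2 - 4ac = D,
where reduced means |b| <= a <= c, with b >= 0 whenever |b| = a or a = c, and primitive means gcd(a, b, c) = 1.
Reduced forces 3a^2 <= |D| = 1771, so 1 <= a <= 24; b must have the parity of D, and c = (b^2 - D)/(4a) must be an integer >= a.
Enumerate a = 1..24, b in [-a, a]:
  a=1: (1, 1, 443)  [1]
  a=2..4: none
  a=5: (5, -3, 89), (5, 3, 89)  [2]
  a=6: none
  a=7: (7, 7, 65)  [1]
  a=8..10: none
  a=11: (11, 11, 43)  [1]
  a=12: none
  a=13: (13, -7, 35), (13, 7, 35)  [2]
  a=14..22: none
  a=23: (23, 23, 25)  [1]
  a=24: none
Total reduced forms: 1 + 2 + 1 + 1 + 2 + 1 = 8
h = 8

8
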